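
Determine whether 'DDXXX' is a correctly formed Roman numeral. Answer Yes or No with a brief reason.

'DDXXX': D should not appear more than once

No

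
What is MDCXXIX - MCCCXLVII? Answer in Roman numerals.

MDCXXIX = 1629
MCCCXLVII = 1347
1629 - 1347 = 282

CCLXXXII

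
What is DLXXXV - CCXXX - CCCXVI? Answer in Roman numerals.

DLXXXV = 585, CCXXX = 230, CCCXVI = 316
585 - 230 = 355
355 - 316 = 39

XXXIX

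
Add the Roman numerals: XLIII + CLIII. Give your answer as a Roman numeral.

XLIII = 43
CLIII = 153
43 + 153 = 196

CXCVI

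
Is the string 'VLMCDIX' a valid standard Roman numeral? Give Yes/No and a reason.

'VLMCDIX': Invalid subtractive combination: VL

No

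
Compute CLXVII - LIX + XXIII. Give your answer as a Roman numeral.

CLXVII = 167, LIX = 59, XXIII = 23
167 - 59 = 108
108 + 23 = 131

CXXXI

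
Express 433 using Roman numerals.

Convert 433 to Roman numerals:
  433 contains 1×400 (CD)
  33 contains 3×10 (XXX)
  3 contains 3×1 (III)

CDXXXIII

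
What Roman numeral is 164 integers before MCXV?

MCXV = 1115
1115 - 164 = 951

CMLI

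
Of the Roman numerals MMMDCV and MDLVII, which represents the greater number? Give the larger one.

MMMDCV = 3605
MDLVII = 1557
3605 is larger

MMMDCV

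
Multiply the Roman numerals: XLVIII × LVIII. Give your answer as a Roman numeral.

XLVIII = 48
LVIII = 58
48 × 58 = 2784

MMDCCLXXXIV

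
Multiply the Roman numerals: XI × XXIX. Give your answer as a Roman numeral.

XI = 11
XXIX = 29
11 × 29 = 319

CCCXIX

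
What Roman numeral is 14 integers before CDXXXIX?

CDXXXIX = 439
439 - 14 = 425

CDXXV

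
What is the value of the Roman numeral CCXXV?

CCXXV: C=100, C=100, X=10, X=10, V=5
100 + 100 + 10 + 10 + 5 = 225

225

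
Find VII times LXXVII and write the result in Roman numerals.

VII = 7
LXXVII = 77
7 × 77 = 539

DXXXIX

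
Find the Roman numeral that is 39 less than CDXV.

CDXV = 415
415 - 39 = 376

CCCLXXVI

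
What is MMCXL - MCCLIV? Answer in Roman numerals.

MMCXL = 2140
MCCLIV = 1254
2140 - 1254 = 886

DCCCLXXXVI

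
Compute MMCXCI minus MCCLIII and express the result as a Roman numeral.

MMCXCI = 2191
MCCLIII = 1253
2191 - 1253 = 938

CMXXXVIII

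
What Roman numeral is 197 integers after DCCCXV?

DCCCXV = 815
815 + 197 = 1012

MXII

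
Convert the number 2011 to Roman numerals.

Convert 2011 to Roman numerals:
  2011 contains 2×1000 (MM)
  11 contains 1×10 (X)
  1 contains 1×1 (I)

MMXI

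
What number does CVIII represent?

CVIII: C=100, V=5, I=1, I=1, I=1
100 + 5 + 1 + 1 + 1 = 108

108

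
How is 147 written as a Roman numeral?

Convert 147 to Roman numerals:
  147 contains 1×100 (C)
  47 contains 1×40 (XL)
  7 contains 1×5 (V)
  2 contains 2×1 (II)

CXLVII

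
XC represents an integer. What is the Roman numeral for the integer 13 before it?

XC = 90
90 - 13 = 77

LXXVII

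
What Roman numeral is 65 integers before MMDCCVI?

MMDCCVI = 2706
2706 - 65 = 2641

MMDCXLI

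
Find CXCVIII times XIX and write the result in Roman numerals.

CXCVIII = 198
XIX = 19
198 × 19 = 3762

MMMDCCLXII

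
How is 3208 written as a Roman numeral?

Convert 3208 to Roman numerals:
  3208 contains 3×1000 (MMM)
  208 contains 2×100 (CC)
  8 contains 1×5 (V)
  3 contains 3×1 (III)

MMMCCVIII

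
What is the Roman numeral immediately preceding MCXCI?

MCXCI = 1191; previous is 1190

MCXC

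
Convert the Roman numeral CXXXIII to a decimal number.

CXXXIII: C=100, X=10, X=10, X=10, I=1, I=1, I=1
100 + 10 + 10 + 10 + 1 + 1 + 1 = 133

133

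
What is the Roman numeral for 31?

Convert 31 to Roman numerals:
  31 contains 3×10 (XXX)
  1 contains 1×1 (I)

XXXI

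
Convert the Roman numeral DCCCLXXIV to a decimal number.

DCCCLXXIV: D=500, C=100, C=100, C=100, L=50, X=10, X=10, IV=4
500 + 100 + 100 + 100 + 50 + 10 + 10 + 4 = 874

874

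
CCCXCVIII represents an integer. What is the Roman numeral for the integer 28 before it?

CCCXCVIII = 398
398 - 28 = 370

CCCLXX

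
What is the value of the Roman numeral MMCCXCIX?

MMCCXCIX: M=1000, M=1000, C=100, C=100, XC=90, IX=9
1000 + 1000 + 100 + 100 + 90 + 9 = 2299

2299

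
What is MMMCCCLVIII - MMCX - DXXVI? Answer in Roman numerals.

MMMCCCLVIII = 3358, MMCX = 2110, DXXVI = 526
3358 - 2110 = 1248
1248 - 526 = 722

DCCXXII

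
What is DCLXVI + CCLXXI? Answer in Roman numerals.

DCLXVI = 666
CCLXXI = 271
666 + 271 = 937

CMXXXVII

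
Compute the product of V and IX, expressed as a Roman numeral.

V = 5
IX = 9
5 × 9 = 45

XLV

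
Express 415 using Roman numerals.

Convert 415 to Roman numerals:
  415 contains 1×400 (CD)
  15 contains 1×10 (X)
  5 contains 1×5 (V)

CDXV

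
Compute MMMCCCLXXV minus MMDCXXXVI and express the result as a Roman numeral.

MMMCCCLXXV = 3375
MMDCXXXVI = 2636
3375 - 2636 = 739

DCCXXXIX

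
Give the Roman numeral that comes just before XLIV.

XLIV = 44; previous is 43

XLIII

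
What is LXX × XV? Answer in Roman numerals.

LXX = 70
XV = 15
70 × 15 = 1050

ML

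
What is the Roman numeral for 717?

Convert 717 to Roman numerals:
  717 contains 1×500 (D)
  217 contains 2×100 (CC)
  17 contains 1×10 (X)
  7 contains 1×5 (V)
  2 contains 2×1 (II)

DCCXVII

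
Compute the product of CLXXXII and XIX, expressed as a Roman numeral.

CLXXXII = 182
XIX = 19
182 × 19 = 3458

MMMCDLVIII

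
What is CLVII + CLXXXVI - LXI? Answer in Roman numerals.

CLVII = 157, CLXXXVI = 186, LXI = 61
157 + 186 = 343
343 - 61 = 282

CCLXXXII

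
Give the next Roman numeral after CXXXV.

CXXXV = 135; next is 136

CXXXVI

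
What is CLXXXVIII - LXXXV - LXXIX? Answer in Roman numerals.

CLXXXVIII = 188, LXXXV = 85, LXXIX = 79
188 - 85 = 103
103 - 79 = 24

XXIV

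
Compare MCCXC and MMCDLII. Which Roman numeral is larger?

MCCXC = 1290
MMCDLII = 2452
2452 is larger

MMCDLII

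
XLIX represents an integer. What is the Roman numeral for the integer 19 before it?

XLIX = 49
49 - 19 = 30

XXX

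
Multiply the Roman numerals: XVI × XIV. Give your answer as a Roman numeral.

XVI = 16
XIV = 14
16 × 14 = 224

CCXXIV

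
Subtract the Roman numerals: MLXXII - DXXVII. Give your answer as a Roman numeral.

MLXXII = 1072
DXXVII = 527
1072 - 527 = 545

DXLV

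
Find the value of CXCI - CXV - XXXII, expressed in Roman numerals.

CXCI = 191, CXV = 115, XXXII = 32
191 - 115 = 76
76 - 32 = 44

XLIV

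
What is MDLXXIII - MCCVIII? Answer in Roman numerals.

MDLXXIII = 1573
MCCVIII = 1208
1573 - 1208 = 365

CCCLXV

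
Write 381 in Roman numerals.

Convert 381 to Roman numerals:
  381 contains 3×100 (CCC)
  81 contains 1×50 (L)
  31 contains 3×10 (XXX)
  1 contains 1×1 (I)

CCCLXXXI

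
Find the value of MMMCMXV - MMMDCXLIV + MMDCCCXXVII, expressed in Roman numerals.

MMMCMXV = 3915, MMMDCXLIV = 3644, MMDCCCXXVII = 2827
3915 - 3644 = 271
271 + 2827 = 3098

MMMXCVIII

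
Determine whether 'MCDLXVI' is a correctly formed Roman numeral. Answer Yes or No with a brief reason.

'MCDLXVI': Check the rules: uses only the symbols I, V, X, L, C, D, M; no symbol is repeated more than three times in a row; V, L and D each appear at most once; the only place a smaller symbol precedes a larger one is the allowed subtractive pair CD, the symbol right after such a pair (if any) is smaller than the pair's first symbol, and otherwise the values never increase from left to right. Value: M (1000) + CD (400) + L (50) + X (10) + V (5) + I (1) = 1466. So it is a valid standard Roman numeral.

Yes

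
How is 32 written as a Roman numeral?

Convert 32 to Roman numerals:
  32 contains 3×10 (XXX)
  2 contains 2×1 (II)

XXXII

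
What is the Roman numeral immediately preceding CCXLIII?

CCXLIII = 243; previous is 242

CCXLII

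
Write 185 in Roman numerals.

Convert 185 to Roman numerals:
  185 contains 1×100 (C)
  85 contains 1×50 (L)
  35 contains 3×10 (XXX)
  5 contains 1×5 (V)

CLXXXV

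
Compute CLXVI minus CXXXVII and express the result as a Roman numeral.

CLXVI = 166
CXXXVII = 137
166 - 137 = 29

XXIX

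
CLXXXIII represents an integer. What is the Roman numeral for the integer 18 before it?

CLXXXIII = 183
183 - 18 = 165

CLXV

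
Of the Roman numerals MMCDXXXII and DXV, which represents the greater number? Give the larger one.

MMCDXXXII = 2432
DXV = 515
2432 is larger

MMCDXXXII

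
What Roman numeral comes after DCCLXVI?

DCCLXVI = 766, so the next integer is 766 + 1 = 767

DCCLXVII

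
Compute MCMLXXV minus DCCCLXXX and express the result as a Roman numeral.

MCMLXXV = 1975
DCCCLXXX = 880
1975 - 880 = 1095

MXCV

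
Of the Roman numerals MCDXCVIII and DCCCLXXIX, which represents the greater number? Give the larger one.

MCDXCVIII = 1498
DCCCLXXIX = 879
1498 is larger

MCDXCVIII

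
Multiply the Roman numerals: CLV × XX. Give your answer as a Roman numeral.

CLV = 155
XX = 20
155 × 20 = 3100

MMMC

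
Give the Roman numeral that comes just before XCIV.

XCIV = 94, so the previous integer is 94 - 1 = 93

XCIII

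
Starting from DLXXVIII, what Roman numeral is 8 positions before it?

DLXXVIII = 578
578 - 8 = 570

DLXX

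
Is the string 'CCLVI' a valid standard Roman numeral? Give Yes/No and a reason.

'CCLVI': Check the rules: uses only the symbols I, V, X, L, C, D, M; no symbol is repeated more than three times in a row; V, L and D each appear at most once; no smaller symbol precedes a larger one (values never increase from left to right). Value: C (100) + C (100) + L (50) + V (5) + I (1) = 256. So it is a valid standard Roman numeral.

Yes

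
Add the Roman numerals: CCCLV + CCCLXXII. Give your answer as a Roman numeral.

CCCLV = 355
CCCLXXII = 372
355 + 372 = 727

DCCXXVII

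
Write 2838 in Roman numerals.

Convert 2838 to Roman numerals:
  2838 contains 2×1000 (MM)
  838 contains 1×500 (D)
  338 contains 3×100 (CCC)
  38 contains 3×10 (XXX)
  8 contains 1×5 (V)
  3 contains 3×1 (III)

MMDCCCXXXVIII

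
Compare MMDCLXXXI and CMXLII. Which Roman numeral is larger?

MMDCLXXXI = 2681
CMXLII = 942
2681 is larger

MMDCLXXXI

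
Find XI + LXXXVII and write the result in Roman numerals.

XI = 11
LXXXVII = 87
11 + 87 = 98

XCVIII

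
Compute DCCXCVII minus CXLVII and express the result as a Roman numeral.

DCCXCVII = 797
CXLVII = 147
797 - 147 = 650

DCL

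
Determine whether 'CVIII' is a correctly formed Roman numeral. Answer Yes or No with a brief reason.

'CVIII': Check the rules: uses only the symbols I, V, X, L, C, D, M; no symbol is repeated more than three times in a row; V, L and D each appear at most once; no smaller symbol precedes a larger one (values never increase from left to right). Value: C (100) + V (5) + I (1) + I (1) + I (1) = 108. So it is a valid standard Roman numeral.

Yes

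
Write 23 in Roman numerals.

Convert 23 to Roman numerals:
  23 contains 2×10 (XX)
  3 contains 3×1 (III)

XXIII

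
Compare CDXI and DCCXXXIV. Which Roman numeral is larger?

CDXI = 411
DCCXXXIV = 734
734 is larger

DCCXXXIV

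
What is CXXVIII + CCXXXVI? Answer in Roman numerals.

CXXVIII = 128
CCXXXVI = 236
128 + 236 = 364

CCCLXIV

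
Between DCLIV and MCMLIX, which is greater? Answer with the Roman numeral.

DCLIV = 654
MCMLIX = 1959
1959 is larger

MCMLIX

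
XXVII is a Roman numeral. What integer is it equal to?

XXVII: X=10, X=10, V=5, I=1, I=1
10 + 10 + 5 + 1 + 1 = 27

27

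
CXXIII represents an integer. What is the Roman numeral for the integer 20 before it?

CXXIII = 123
123 - 20 = 103

CIII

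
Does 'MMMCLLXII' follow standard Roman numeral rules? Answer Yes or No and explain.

'MMMCLLXII': L should not appear more than once

No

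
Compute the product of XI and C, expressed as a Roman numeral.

XI = 11
C = 100
11 × 100 = 1100

MC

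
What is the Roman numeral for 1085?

Convert 1085 to Roman numerals:
  1085 contains 1×1000 (M)
  85 contains 1×50 (L)
  35 contains 3×10 (XXX)
  5 contains 1×5 (V)

MLXXXV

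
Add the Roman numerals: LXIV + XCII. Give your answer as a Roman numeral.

LXIV = 64
XCII = 92
64 + 92 = 156

CLVI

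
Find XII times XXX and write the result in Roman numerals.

XII = 12
XXX = 30
12 × 30 = 360

CCCLX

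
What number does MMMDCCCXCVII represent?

MMMDCCCXCVII: M=1000, M=1000, M=1000, D=500, C=100, C=100, C=100, XC=90, V=5, I=1, I=1
1000 + 1000 + 1000 + 500 + 100 + 100 + 100 + 90 + 5 + 1 + 1 = 3897

3897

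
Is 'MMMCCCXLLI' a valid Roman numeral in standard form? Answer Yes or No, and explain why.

'MMMCCCXLLI': L should not appear more than once

No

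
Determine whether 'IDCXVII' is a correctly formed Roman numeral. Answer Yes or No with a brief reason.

'IDCXVII': Invalid subtractive combination: ID

No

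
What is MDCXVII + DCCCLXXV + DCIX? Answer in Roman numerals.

MDCXVII = 1617, DCCCLXXV = 875, DCIX = 609
1617 + 875 = 2492
2492 + 609 = 3101

MMMCI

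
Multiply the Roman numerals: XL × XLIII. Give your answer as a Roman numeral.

XL = 40
XLIII = 43
40 × 43 = 1720

MDCCXX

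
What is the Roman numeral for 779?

Convert 779 to Roman numerals:
  779 contains 1×500 (D)
  279 contains 2×100 (CC)
  79 contains 1×50 (L)
  29 contains 2×10 (XX)
  9 contains 1×9 (IX)

DCCLXXIX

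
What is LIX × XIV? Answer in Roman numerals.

LIX = 59
XIV = 14
59 × 14 = 826

DCCCXXVI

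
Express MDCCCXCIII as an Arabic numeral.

MDCCCXCIII: M=1000, D=500, C=100, C=100, C=100, XC=90, I=1, I=1, I=1
1000 + 500 + 100 + 100 + 100 + 90 + 1 + 1 + 1 = 1893

1893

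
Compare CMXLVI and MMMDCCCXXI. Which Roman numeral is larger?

CMXLVI = 946
MMMDCCCXXI = 3821
3821 is larger

MMMDCCCXXI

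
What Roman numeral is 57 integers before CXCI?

CXCI = 191
191 - 57 = 134

CXXXIV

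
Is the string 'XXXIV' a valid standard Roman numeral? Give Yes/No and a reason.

'XXXIV': Check the rules: uses only the symbols I, V, X, L, C, D, M; no symbol is repeated more than three times in a row; V, L and D each appear at most once; the only place a smaller symbol precedes a larger one is the allowed subtractive pair IV, the symbol right after such a pair (if any) is smaller than the pair's first symbol, and otherwise the values never increase from left to right. Value: X (10) + X (10) + X (10) + IV (4) = 34. So it is a valid standard Roman numeral.

Yes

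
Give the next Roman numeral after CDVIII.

CDVIII = 408, so the next integer is 408 + 1 = 409

CDIX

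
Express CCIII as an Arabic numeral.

CCIII: C=100, C=100, I=1, I=1, I=1
100 + 100 + 1 + 1 + 1 = 203

203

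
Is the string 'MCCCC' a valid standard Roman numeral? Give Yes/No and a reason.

'MCCCC': More than 3 consecutive C's

No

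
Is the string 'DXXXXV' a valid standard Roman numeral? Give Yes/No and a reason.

'DXXXXV': More than 3 consecutive X's

No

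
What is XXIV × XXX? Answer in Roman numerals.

XXIV = 24
XXX = 30
24 × 30 = 720

DCCXX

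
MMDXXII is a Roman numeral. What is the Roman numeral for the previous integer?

MMDXXII = 2522; previous is 2521

MMDXXI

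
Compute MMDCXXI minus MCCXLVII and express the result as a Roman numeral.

MMDCXXI = 2621
MCCXLVII = 1247
2621 - 1247 = 1374

MCCCLXXIV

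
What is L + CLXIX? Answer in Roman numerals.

L = 50
CLXIX = 169
50 + 169 = 219

CCXIX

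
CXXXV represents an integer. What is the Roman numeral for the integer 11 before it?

CXXXV = 135
135 - 11 = 124

CXXIV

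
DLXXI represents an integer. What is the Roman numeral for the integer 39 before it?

DLXXI = 571
571 - 39 = 532

DXXXII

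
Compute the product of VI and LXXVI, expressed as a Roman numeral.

VI = 6
LXXVI = 76
6 × 76 = 456

CDLVI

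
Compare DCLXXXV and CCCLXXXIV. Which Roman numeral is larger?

DCLXXXV = 685
CCCLXXXIV = 384
685 is larger

DCLXXXV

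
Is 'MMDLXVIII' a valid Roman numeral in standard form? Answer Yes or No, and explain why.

'MMDLXVIII': Check the rules: uses only the symbols I, V, X, L, C, D, M; no symbol is repeated more than three times in a row; V, L and D each appear at most once; no smaller symbol precedes a larger one (values never increase from left to right). Value: M (1000) + M (1000) + D (500) + L (50) + X (10) + V (5) + I (1) + I (1) + I (1) = 2568. So it is a valid standard Roman numeral.

Yes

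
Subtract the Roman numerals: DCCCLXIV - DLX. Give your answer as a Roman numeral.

DCCCLXIV = 864
DLX = 560
864 - 560 = 304

CCCIV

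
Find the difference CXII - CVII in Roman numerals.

CXII = 112
CVII = 107
112 - 107 = 5

V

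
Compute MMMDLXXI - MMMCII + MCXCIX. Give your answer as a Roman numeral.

MMMDLXXI = 3571, MMMCII = 3102, MCXCIX = 1199
3571 - 3102 = 469
469 + 1199 = 1668

MDCLXVIII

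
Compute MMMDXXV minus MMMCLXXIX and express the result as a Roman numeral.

MMMDXXV = 3525
MMMCLXXIX = 3179
3525 - 3179 = 346

CCCXLVI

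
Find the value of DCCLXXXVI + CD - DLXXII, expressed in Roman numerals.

DCCLXXXVI = 786, CD = 400, DLXXII = 572
786 + 400 = 1186
1186 - 572 = 614

DCXIV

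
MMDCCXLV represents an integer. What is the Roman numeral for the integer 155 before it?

MMDCCXLV = 2745
2745 - 155 = 2590

MMDXC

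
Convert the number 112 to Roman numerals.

Convert 112 to Roman numerals:
  112 contains 1×100 (C)
  12 contains 1×10 (X)
  2 contains 2×1 (II)

CXII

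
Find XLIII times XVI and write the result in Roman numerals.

XLIII = 43
XVI = 16
43 × 16 = 688

DCLXXXVIII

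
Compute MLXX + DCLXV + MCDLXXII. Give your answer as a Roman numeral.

MLXX = 1070, DCLXV = 665, MCDLXXII = 1472
1070 + 665 = 1735
1735 + 1472 = 3207

MMMCCVII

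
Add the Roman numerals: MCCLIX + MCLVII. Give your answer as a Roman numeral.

MCCLIX = 1259
MCLVII = 1157
1259 + 1157 = 2416

MMCDXVI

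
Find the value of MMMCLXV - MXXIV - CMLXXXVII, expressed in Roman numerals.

MMMCLXV = 3165, MXXIV = 1024, CMLXXXVII = 987
3165 - 1024 = 2141
2141 - 987 = 1154

MCLIV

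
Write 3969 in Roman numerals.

Convert 3969 to Roman numerals:
  3969 contains 3×1000 (MMM)
  969 contains 1×900 (CM)
  69 contains 1×50 (L)
  19 contains 1×10 (X)
  9 contains 1×9 (IX)

MMMCMLXIX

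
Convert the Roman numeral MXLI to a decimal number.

MXLI: M=1000, XL=40, I=1
1000 + 40 + 1 = 1041

1041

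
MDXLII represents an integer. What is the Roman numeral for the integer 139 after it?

MDXLII = 1542
1542 + 139 = 1681

MDCLXXXI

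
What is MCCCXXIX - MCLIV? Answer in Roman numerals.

MCCCXXIX = 1329
MCLIV = 1154
1329 - 1154 = 175

CLXXV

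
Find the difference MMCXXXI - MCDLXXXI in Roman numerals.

MMCXXXI = 2131
MCDLXXXI = 1481
2131 - 1481 = 650

DCL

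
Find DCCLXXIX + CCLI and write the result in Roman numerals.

DCCLXXIX = 779
CCLI = 251
779 + 251 = 1030

MXXX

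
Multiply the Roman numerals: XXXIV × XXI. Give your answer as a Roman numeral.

XXXIV = 34
XXI = 21
34 × 21 = 714

DCCXIV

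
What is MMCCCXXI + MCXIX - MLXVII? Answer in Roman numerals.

MMCCCXXI = 2321, MCXIX = 1119, MLXVII = 1067
2321 + 1119 = 3440
3440 - 1067 = 2373

MMCCCLXXIII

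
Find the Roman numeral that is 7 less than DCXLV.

DCXLV = 645
645 - 7 = 638

DCXXXVIII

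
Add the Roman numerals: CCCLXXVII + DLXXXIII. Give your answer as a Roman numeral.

CCCLXXVII = 377
DLXXXIII = 583
377 + 583 = 960

CMLX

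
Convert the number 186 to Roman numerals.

Convert 186 to Roman numerals:
  186 contains 1×100 (C)
  86 contains 1×50 (L)
  36 contains 3×10 (XXX)
  6 contains 1×5 (V)
  1 contains 1×1 (I)

CLXXXVI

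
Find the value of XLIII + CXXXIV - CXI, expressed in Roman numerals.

XLIII = 43, CXXXIV = 134, CXI = 111
43 + 134 = 177
177 - 111 = 66

LXVI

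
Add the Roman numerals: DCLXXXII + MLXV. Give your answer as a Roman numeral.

DCLXXXII = 682
MLXV = 1065
682 + 1065 = 1747

MDCCXLVII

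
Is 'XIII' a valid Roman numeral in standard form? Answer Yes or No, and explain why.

'XIII': Check the rules: uses only the symbols I, V, X, L, C, D, M; no symbol is repeated more than three times in a row; V, L and D each appear at most once; no smaller symbol precedes a larger one (values never increase from left to right). Value: X (10) + I (1) + I (1) + I (1) = 13. So it is a valid standard Roman numeral.

Yes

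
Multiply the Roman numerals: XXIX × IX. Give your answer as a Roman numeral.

XXIX = 29
IX = 9
29 × 9 = 261

CCLXI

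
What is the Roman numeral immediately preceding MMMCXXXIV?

MMMCXXXIV = 3134; previous is 3133

MMMCXXXIII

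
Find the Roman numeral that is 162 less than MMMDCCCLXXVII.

MMMDCCCLXXVII = 3877
3877 - 162 = 3715

MMMDCCXV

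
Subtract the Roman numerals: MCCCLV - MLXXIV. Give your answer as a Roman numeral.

MCCCLV = 1355
MLXXIV = 1074
1355 - 1074 = 281

CCLXXXI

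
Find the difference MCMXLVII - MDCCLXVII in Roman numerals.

MCMXLVII = 1947
MDCCLXVII = 1767
1947 - 1767 = 180

CLXXX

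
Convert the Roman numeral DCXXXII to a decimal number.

DCXXXII: D=500, C=100, X=10, X=10, X=10, I=1, I=1
500 + 100 + 10 + 10 + 10 + 1 + 1 = 632

632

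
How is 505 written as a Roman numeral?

Convert 505 to Roman numerals:
  505 contains 1×500 (D)
  5 contains 1×5 (V)

DV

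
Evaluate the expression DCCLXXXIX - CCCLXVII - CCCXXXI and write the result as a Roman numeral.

DCCLXXXIX = 789, CCCLXVII = 367, CCCXXXI = 331
789 - 367 = 422
422 - 331 = 91

XCI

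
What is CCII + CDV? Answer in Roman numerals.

CCII = 202
CDV = 405
202 + 405 = 607

DCVII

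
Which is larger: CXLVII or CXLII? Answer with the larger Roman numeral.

CXLVII = 147
CXLII = 142
147 is larger

CXLVII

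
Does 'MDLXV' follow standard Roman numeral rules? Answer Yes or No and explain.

'MDLXV': Check the rules: uses only the symbols I, V, X, L, C, D, M; no symbol is repeated more than three times in a row; V, L and D each appear at most once; no smaller symbol precedes a larger one (values never increase from left to right). Value: M (1000) + D (500) + L (50) + X (10) + V (5) = 1565. So it is a valid standard Roman numeral.

Yes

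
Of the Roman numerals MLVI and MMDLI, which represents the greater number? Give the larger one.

MLVI = 1056
MMDLI = 2551
2551 is larger

MMDLI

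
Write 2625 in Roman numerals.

Convert 2625 to Roman numerals:
  2625 contains 2×1000 (MM)
  625 contains 1×500 (D)
  125 contains 1×100 (C)
  25 contains 2×10 (XX)
  5 contains 1×5 (V)

MMDCXXV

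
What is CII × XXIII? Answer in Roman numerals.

CII = 102
XXIII = 23
102 × 23 = 2346

MMCCCXLVI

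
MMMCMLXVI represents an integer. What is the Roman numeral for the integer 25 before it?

MMMCMLXVI = 3966
3966 - 25 = 3941

MMMCMXLI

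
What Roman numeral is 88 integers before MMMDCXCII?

MMMDCXCII = 3692
3692 - 88 = 3604

MMMDCIV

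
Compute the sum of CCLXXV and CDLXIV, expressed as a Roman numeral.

CCLXXV = 275
CDLXIV = 464
275 + 464 = 739

DCCXXXIX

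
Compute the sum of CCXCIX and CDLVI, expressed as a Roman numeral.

CCXCIX = 299
CDLVI = 456
299 + 456 = 755

DCCLV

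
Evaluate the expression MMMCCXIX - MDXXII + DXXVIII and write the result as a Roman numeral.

MMMCCXIX = 3219, MDXXII = 1522, DXXVIII = 528
3219 - 1522 = 1697
1697 + 528 = 2225

MMCCXXV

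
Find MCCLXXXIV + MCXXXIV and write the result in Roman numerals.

MCCLXXXIV = 1284
MCXXXIV = 1134
1284 + 1134 = 2418

MMCDXVIII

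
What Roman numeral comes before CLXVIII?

CLXVIII = 168; previous is 167

CLXVII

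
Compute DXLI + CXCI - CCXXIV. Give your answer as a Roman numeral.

DXLI = 541, CXCI = 191, CCXXIV = 224
541 + 191 = 732
732 - 224 = 508

DVIII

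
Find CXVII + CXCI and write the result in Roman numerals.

CXVII = 117
CXCI = 191
117 + 191 = 308

CCCVIII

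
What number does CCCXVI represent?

CCCXVI: C=100, C=100, C=100, X=10, V=5, I=1
100 + 100 + 100 + 10 + 5 + 1 = 316

316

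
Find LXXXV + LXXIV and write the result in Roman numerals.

LXXXV = 85
LXXIV = 74
85 + 74 = 159

CLIX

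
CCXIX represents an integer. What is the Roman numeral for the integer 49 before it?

CCXIX = 219
219 - 49 = 170

CLXX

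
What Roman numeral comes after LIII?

LIII = 53; next is 54

LIV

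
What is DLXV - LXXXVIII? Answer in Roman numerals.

DLXV = 565
LXXXVIII = 88
565 - 88 = 477

CDLXXVII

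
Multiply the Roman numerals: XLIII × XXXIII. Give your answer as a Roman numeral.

XLIII = 43
XXXIII = 33
43 × 33 = 1419

MCDXIX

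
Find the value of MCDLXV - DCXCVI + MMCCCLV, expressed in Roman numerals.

MCDLXV = 1465, DCXCVI = 696, MMCCCLV = 2355
1465 - 696 = 769
769 + 2355 = 3124

MMMCXXIV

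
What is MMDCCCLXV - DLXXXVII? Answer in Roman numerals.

MMDCCCLXV = 2865
DLXXXVII = 587
2865 - 587 = 2278

MMCCLXXVIII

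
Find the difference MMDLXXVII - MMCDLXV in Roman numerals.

MMDLXXVII = 2577
MMCDLXV = 2465
2577 - 2465 = 112

CXII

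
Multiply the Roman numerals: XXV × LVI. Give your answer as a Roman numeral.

XXV = 25
LVI = 56
25 × 56 = 1400

MCD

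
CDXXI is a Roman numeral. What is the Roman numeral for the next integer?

CDXXI = 421, so the next integer is 421 + 1 = 422

CDXXII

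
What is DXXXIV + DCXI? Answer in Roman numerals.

DXXXIV = 534
DCXI = 611
534 + 611 = 1145

MCXLV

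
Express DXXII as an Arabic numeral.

DXXII: D=500, X=10, X=10, I=1, I=1
500 + 10 + 10 + 1 + 1 = 522

522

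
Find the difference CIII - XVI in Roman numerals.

CIII = 103
XVI = 16
103 - 16 = 87

LXXXVII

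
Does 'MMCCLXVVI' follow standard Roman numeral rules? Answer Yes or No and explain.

'MMCCLXVVI': V should not appear more than once

No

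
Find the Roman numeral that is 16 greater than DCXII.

DCXII = 612
612 + 16 = 628

DCXXVIII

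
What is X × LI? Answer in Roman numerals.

X = 10
LI = 51
10 × 51 = 510

DX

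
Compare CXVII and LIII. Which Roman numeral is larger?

CXVII = 117
LIII = 53
117 is larger

CXVII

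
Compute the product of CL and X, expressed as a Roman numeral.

CL = 150
X = 10
150 × 10 = 1500

MD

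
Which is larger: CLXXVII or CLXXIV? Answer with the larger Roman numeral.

CLXXVII = 177
CLXXIV = 174
177 is larger

CLXXVII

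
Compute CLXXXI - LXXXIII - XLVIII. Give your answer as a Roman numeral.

CLXXXI = 181, LXXXIII = 83, XLVIII = 48
181 - 83 = 98
98 - 48 = 50

L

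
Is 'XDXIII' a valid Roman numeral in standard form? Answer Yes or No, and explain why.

'XDXIII': Invalid subtractive combination: XD

No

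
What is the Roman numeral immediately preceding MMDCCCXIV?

MMDCCCXIV = 2814, so the previous integer is 2814 - 1 = 2813

MMDCCCXIII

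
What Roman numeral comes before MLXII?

MLXII = 1062; previous is 1061

MLXI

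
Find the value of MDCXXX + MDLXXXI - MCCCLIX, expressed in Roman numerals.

MDCXXX = 1630, MDLXXXI = 1581, MCCCLIX = 1359
1630 + 1581 = 3211
3211 - 1359 = 1852

MDCCCLII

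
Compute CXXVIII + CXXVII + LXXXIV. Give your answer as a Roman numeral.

CXXVIII = 128, CXXVII = 127, LXXXIV = 84
128 + 127 = 255
255 + 84 = 339

CCCXXXIX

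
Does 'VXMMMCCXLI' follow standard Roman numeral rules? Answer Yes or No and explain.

'VXMMMCCXLI': Invalid subtractive combination: VX

No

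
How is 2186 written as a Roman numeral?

Convert 2186 to Roman numerals:
  2186 contains 2×1000 (MM)
  186 contains 1×100 (C)
  86 contains 1×50 (L)
  36 contains 3×10 (XXX)
  6 contains 1×5 (V)
  1 contains 1×1 (I)

MMCLXXXVI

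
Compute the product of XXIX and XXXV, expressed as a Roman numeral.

XXIX = 29
XXXV = 35
29 × 35 = 1015

MXV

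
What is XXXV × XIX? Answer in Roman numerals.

XXXV = 35
XIX = 19
35 × 19 = 665

DCLXV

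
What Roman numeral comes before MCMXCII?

MCMXCII = 1992, so the previous integer is 1992 - 1 = 1991

MCMXCI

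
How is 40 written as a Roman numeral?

Convert 40 to Roman numerals:
  40 contains 1×40 (XL)

XL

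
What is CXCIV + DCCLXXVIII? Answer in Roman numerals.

CXCIV = 194
DCCLXXVIII = 778
194 + 778 = 972

CMLXXII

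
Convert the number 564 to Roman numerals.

Convert 564 to Roman numerals:
  564 contains 1×500 (D)
  64 contains 1×50 (L)
  14 contains 1×10 (X)
  4 contains 1×4 (IV)

DLXIV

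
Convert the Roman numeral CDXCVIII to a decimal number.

CDXCVIII: CD=400, XC=90, V=5, I=1, I=1, I=1
400 + 90 + 5 + 1 + 1 + 1 = 498

498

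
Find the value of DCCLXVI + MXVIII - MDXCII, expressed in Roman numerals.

DCCLXVI = 766, MXVIII = 1018, MDXCII = 1592
766 + 1018 = 1784
1784 - 1592 = 192

CXCII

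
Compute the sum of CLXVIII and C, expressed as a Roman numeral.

CLXVIII = 168
C = 100
168 + 100 = 268

CCLXVIII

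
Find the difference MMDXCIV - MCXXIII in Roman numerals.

MMDXCIV = 2594
MCXXIII = 1123
2594 - 1123 = 1471

MCDLXXI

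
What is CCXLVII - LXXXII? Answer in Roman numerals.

CCXLVII = 247
LXXXII = 82
247 - 82 = 165

CLXV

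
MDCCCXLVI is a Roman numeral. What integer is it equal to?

MDCCCXLVI: M=1000, D=500, C=100, C=100, C=100, XL=40, V=5, I=1
1000 + 500 + 100 + 100 + 100 + 40 + 5 + 1 = 1846

1846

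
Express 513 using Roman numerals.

Convert 513 to Roman numerals:
  513 contains 1×500 (D)
  13 contains 1×10 (X)
  3 contains 3×1 (III)

DXIII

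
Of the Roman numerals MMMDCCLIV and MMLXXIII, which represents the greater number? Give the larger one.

MMMDCCLIV = 3754
MMLXXIII = 2073
3754 is larger

MMMDCCLIV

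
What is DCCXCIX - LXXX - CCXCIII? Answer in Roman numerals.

DCCXCIX = 799, LXXX = 80, CCXCIII = 293
799 - 80 = 719
719 - 293 = 426

CDXXVI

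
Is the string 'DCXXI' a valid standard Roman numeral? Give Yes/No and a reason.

'DCXXI': Check the rules: uses only the symbols I, V, X, L, C, D, M; no symbol is repeated more than three times in a row; V, L and D each appear at most once; no smaller symbol precedes a larger one (values never increase from left to right). Value: D (500) + C (100) + X (10) + X (10) + I (1) = 621. So it is a valid standard Roman numeral.

Yes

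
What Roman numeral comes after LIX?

LIX = 59, so the next integer is 59 + 1 = 60

LX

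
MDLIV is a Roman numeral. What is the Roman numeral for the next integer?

MDLIV = 1554, so the next integer is 1554 + 1 = 1555

MDLV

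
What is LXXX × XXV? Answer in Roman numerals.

LXXX = 80
XXV = 25
80 × 25 = 2000

MM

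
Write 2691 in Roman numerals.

Convert 2691 to Roman numerals:
  2691 contains 2×1000 (MM)
  691 contains 1×500 (D)
  191 contains 1×100 (C)
  91 contains 1×90 (XC)
  1 contains 1×1 (I)

MMDCXCI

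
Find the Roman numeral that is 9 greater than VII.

VII = 7
7 + 9 = 16

XVI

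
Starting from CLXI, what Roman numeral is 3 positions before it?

CLXI = 161
161 - 3 = 158

CLVIII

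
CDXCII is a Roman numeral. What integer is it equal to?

CDXCII: CD=400, XC=90, I=1, I=1
400 + 90 + 1 + 1 = 492

492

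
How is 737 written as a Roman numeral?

Convert 737 to Roman numerals:
  737 contains 1×500 (D)
  237 contains 2×100 (CC)
  37 contains 3×10 (XXX)
  7 contains 1×5 (V)
  2 contains 2×1 (II)

DCCXXXVII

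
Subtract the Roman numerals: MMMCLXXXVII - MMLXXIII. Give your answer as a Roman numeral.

MMMCLXXXVII = 3187
MMLXXIII = 2073
3187 - 2073 = 1114

MCXIV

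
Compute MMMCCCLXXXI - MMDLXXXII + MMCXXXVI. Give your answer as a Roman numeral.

MMMCCCLXXXI = 3381, MMDLXXXII = 2582, MMCXXXVI = 2136
3381 - 2582 = 799
799 + 2136 = 2935

MMCMXXXV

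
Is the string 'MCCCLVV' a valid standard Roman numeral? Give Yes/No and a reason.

'MCCCLVV': V should not appear more than once

No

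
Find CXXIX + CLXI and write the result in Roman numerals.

CXXIX = 129
CLXI = 161
129 + 161 = 290

CCXC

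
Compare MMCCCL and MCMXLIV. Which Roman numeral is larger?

MMCCCL = 2350
MCMXLIV = 1944
2350 is larger

MMCCCL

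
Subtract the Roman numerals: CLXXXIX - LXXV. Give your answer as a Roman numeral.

CLXXXIX = 189
LXXV = 75
189 - 75 = 114

CXIV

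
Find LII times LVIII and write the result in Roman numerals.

LII = 52
LVIII = 58
52 × 58 = 3016

MMMXVI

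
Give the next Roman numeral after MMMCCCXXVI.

MMMCCCXXVI = 3326, so the next integer is 3326 + 1 = 3327

MMMCCCXXVII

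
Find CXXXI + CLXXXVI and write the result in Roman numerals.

CXXXI = 131
CLXXXVI = 186
131 + 186 = 317

CCCXVII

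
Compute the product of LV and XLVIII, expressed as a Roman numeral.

LV = 55
XLVIII = 48
55 × 48 = 2640

MMDCXL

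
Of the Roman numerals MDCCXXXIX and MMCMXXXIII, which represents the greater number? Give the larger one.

MDCCXXXIX = 1739
MMCMXXXIII = 2933
2933 is larger

MMCMXXXIII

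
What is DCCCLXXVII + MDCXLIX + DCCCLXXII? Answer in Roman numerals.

DCCCLXXVII = 877, MDCXLIX = 1649, DCCCLXXII = 872
877 + 1649 = 2526
2526 + 872 = 3398

MMMCCCXCVIII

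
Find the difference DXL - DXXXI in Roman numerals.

DXL = 540
DXXXI = 531
540 - 531 = 9

IX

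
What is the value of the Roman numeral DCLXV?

DCLXV: D=500, C=100, L=50, X=10, V=5
500 + 100 + 50 + 10 + 5 = 665

665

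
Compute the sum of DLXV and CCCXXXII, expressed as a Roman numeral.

DLXV = 565
CCCXXXII = 332
565 + 332 = 897

DCCCXCVII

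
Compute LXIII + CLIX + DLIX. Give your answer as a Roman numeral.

LXIII = 63, CLIX = 159, DLIX = 559
63 + 159 = 222
222 + 559 = 781

DCCLXXXI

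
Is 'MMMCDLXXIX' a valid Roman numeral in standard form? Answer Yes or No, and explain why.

'MMMCDLXXIX': Check the rules: uses only the symbols I, V, X, L, C, D, M; no symbol is repeated more than three times in a row; V, L and D each appear at most once; the only places a smaller symbol precedes a larger one are the allowed subtractive pairs CD, IX, the symbol right after such a pair (if any) is smaller than the pair's first symbol, and otherwise the values never increase from left to right. Value: M (1000) + M (1000) + M (1000) + CD (400) + L (50) + X (10) + X (10) + IX (9) = 3479. So it is a valid standard Roman numeral.

Yes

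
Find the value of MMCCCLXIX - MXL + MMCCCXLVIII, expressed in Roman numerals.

MMCCCLXIX = 2369, MXL = 1040, MMCCCXLVIII = 2348
2369 - 1040 = 1329
1329 + 2348 = 3677

MMMDCLXXVII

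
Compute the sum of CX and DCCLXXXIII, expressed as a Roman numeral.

CX = 110
DCCLXXXIII = 783
110 + 783 = 893

DCCCXCIII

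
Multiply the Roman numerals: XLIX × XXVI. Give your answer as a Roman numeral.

XLIX = 49
XXVI = 26
49 × 26 = 1274

MCCLXXIV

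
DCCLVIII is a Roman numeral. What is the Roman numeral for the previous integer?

DCCLVIII = 758; previous is 757

DCCLVII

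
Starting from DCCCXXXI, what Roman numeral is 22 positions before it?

DCCCXXXI = 831
831 - 22 = 809

DCCCIX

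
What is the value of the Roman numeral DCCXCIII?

DCCXCIII: D=500, C=100, C=100, XC=90, I=1, I=1, I=1
500 + 100 + 100 + 90 + 1 + 1 + 1 = 793

793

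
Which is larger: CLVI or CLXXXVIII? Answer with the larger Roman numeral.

CLVI = 156
CLXXXVIII = 188
188 is larger

CLXXXVIII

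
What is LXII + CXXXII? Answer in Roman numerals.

LXII = 62
CXXXII = 132
62 + 132 = 194

CXCIV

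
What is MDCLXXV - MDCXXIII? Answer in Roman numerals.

MDCLXXV = 1675
MDCXXIII = 1623
1675 - 1623 = 52

LII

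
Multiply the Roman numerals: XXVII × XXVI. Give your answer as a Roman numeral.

XXVII = 27
XXVI = 26
27 × 26 = 702

DCCII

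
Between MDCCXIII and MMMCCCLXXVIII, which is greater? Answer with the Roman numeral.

MDCCXIII = 1713
MMMCCCLXXVIII = 3378
3378 is larger

MMMCCCLXXVIII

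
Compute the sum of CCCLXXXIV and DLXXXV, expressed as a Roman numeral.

CCCLXXXIV = 384
DLXXXV = 585
384 + 585 = 969

CMLXIX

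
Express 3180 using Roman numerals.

Convert 3180 to Roman numerals:
  3180 contains 3×1000 (MMM)
  180 contains 1×100 (C)
  80 contains 1×50 (L)
  30 contains 3×10 (XXX)

MMMCLXXX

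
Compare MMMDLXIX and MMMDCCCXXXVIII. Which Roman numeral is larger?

MMMDLXIX = 3569
MMMDCCCXXXVIII = 3838
3838 is larger

MMMDCCCXXXVIII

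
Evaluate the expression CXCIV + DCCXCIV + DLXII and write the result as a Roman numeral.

CXCIV = 194, DCCXCIV = 794, DLXII = 562
194 + 794 = 988
988 + 562 = 1550

MDL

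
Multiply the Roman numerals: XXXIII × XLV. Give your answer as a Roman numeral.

XXXIII = 33
XLV = 45
33 × 45 = 1485

MCDLXXXV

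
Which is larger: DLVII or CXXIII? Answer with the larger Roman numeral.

DLVII = 557
CXXIII = 123
557 is larger

DLVII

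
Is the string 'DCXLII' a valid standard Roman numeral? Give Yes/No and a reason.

'DCXLII': Check the rules: uses only the symbols I, V, X, L, C, D, M; no symbol is repeated more than three times in a row; V, L and D each appear at most once; the only place a smaller symbol precedes a larger one is the allowed subtractive pair XL, the symbol right after such a pair (if any) is smaller than the pair's first symbol, and otherwise the values never increase from left to right. Value: D (500) + C (100) + XL (40) + I (1) + I (1) = 642. So it is a valid standard Roman numeral.

Yes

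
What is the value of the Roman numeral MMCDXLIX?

MMCDXLIX: M=1000, M=1000, CD=400, XL=40, IX=9
1000 + 1000 + 400 + 40 + 9 = 2449

2449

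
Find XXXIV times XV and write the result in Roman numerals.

XXXIV = 34
XV = 15
34 × 15 = 510

DX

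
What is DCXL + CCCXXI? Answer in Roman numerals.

DCXL = 640
CCCXXI = 321
640 + 321 = 961

CMLXI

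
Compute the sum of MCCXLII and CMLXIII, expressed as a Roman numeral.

MCCXLII = 1242
CMLXIII = 963
1242 + 963 = 2205

MMCCV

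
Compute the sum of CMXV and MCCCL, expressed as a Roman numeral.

CMXV = 915
MCCCL = 1350
915 + 1350 = 2265

MMCCLXV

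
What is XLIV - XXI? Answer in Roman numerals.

XLIV = 44
XXI = 21
44 - 21 = 23

XXIII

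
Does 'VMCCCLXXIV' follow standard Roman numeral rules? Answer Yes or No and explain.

'VMCCCLXXIV': V should not appear more than once

No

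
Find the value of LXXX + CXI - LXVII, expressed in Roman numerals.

LXXX = 80, CXI = 111, LXVII = 67
80 + 111 = 191
191 - 67 = 124

CXXIV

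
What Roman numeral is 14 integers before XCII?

XCII = 92
92 - 14 = 78

LXXVIII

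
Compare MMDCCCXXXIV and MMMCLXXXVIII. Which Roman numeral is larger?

MMDCCCXXXIV = 2834
MMMCLXXXVIII = 3188
3188 is larger

MMMCLXXXVIII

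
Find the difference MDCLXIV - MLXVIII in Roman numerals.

MDCLXIV = 1664
MLXVIII = 1068
1664 - 1068 = 596

DXCVI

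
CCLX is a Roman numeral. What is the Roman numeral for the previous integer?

CCLX = 260; previous is 259

CCLIX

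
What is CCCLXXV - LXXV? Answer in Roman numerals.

CCCLXXV = 375
LXXV = 75
375 - 75 = 300

CCC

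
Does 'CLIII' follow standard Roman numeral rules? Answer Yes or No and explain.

'CLIII': Check the rules: uses only the symbols I, V, X, L, C, D, M; no symbol is repeated more than three times in a row; V, L and D each appear at most once; no smaller symbol precedes a larger one (values never increase from left to right). Value: C (100) + L (50) + I (1) + I (1) + I (1) = 153. So it is a valid standard Roman numeral.

Yes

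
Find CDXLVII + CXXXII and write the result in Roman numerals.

CDXLVII = 447
CXXXII = 132
447 + 132 = 579

DLXXIX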